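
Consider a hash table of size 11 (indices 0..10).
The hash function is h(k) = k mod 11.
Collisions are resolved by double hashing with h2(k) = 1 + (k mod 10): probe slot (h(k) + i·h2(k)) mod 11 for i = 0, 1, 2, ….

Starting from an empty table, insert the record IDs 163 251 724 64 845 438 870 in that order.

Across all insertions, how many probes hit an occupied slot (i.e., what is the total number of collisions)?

6

163: h=9 → slot 9
251: h=9, h2=2, probe 9,0 → slot 0
724: h=9, h2=5, probe 9,3 → slot 3
64: h=9, h2=5, probe 9,3,8 → slot 8
845: h=9, h2=6, probe 9,4 → slot 4
438: h=9, h2=9, probe 9,7 → slot 7
870: h=1 → slot 1
Table: [251, 870, _, 724, 845, _, _, 438, 64, 163, _]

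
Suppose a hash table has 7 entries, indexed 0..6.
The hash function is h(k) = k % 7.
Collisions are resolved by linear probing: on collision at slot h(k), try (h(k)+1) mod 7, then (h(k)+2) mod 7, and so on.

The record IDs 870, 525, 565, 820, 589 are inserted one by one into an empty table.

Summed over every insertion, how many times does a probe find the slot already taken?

Insert 870: h=2, slot 2 empty → index 2.
Insert 525: h=0, slot 0 empty → index 0.
Insert 565: h=5, slot 5 empty → index 5.
Insert 820: h=1, slot 1 empty → index 1.
Insert 589: h=1, slots 1,2 occupied → index 3.
Table: [525, 820, 870, 589, —, 565, —]

2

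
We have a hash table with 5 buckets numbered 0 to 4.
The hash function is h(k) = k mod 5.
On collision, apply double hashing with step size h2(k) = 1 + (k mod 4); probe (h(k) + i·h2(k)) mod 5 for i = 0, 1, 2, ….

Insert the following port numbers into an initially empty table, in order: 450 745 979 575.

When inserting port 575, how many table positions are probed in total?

Insert 450: h=0, slot 0 empty => index 0.
Insert 745: h=0, h2=2, slot 0 occupied => index 2.
Insert 979: h=4, slot 4 empty => index 4.
Insert 575: h=0, h2=4, slots 0,4 occupied => index 3.
Table: [450, —, 745, 575, 979]

3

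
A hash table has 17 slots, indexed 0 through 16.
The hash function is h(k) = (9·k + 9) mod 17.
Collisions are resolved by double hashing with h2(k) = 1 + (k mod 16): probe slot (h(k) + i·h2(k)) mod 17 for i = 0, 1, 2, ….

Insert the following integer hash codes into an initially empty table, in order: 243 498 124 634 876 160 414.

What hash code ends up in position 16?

124

243 hashes to 3; slot 3 is free → place at 3.
498 hashes to 3, h2=3; 3 taken → place at 6.
124 hashes to 3, h2=13; 3 taken → place at 16.
634 hashes to 3, h2=11; 3 taken → place at 14.
876 hashes to 5; slot 5 is free → place at 5.
160 hashes to 4; slot 4 is free → place at 4.
414 hashes to 12; slot 12 is free → place at 12.
Table: [., ., ., 243, 160, 876, 498, ., ., ., ., ., 414, ., 634, ., 124]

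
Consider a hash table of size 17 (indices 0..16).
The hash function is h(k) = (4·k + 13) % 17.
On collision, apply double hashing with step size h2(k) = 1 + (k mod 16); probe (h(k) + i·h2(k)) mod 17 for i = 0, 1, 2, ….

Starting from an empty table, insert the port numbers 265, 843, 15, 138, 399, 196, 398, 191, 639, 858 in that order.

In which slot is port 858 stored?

16

265: h=2 => slot 2
843: h=2, h2=12, probe 2,14 => slot 14
15: h=5 => slot 5
138: h=4 => slot 4
399: h=11 => slot 11
196: h=15 => slot 15
398: h=7 => slot 7
191: h=12 => slot 12
639: h=2, h2=16, probe 2,1 => slot 1
858: h=11, h2=11, probe 11,5,16 => slot 16
Table: [∅, 639, 265, ∅, 138, 15, ∅, 398, ∅, ∅, ∅, 399, 191, ∅, 843, 196, 858]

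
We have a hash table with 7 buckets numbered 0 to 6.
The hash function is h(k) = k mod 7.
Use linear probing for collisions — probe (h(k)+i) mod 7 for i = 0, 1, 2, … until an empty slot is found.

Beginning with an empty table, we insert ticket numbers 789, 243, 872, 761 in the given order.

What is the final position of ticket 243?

789: h=5 -> slot 5
243: h=5, probe 5,6 -> slot 6
872: h=4 -> slot 4
761: h=5, probe 5,6,0 -> slot 0
Table: [761, ., ., ., 872, 789, 243]

6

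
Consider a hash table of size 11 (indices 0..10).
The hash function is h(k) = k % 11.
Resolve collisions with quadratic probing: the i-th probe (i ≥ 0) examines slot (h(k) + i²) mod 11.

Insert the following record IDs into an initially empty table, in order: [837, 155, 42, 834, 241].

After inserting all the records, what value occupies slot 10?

834

837 hashes to 1; slot 1 is free → place at 1.
155 hashes to 1; 1 taken → place at 2.
42 hashes to 9; slot 9 is free → place at 9.
834 hashes to 9; 9 taken → place at 10.
241 hashes to 10; 10 taken → place at 0.
Table: [241, 837, 155, ., ., ., ., ., ., 42, 834]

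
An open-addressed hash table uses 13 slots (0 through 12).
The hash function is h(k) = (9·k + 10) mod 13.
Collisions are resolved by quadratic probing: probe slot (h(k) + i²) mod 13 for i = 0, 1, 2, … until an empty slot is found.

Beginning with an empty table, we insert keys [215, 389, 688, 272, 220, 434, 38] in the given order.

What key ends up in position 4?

215 hashes to 8; slot 8 is free -> place at 8.
389 hashes to 1; slot 1 is free -> place at 1.
688 hashes to 1; 1 taken -> place at 2.
272 hashes to 1; 1,2 taken -> place at 5.
220 hashes to 1; 1,2,5 taken -> place at 10.
434 hashes to 3; slot 3 is free -> place at 3.
38 hashes to 1; 1,2,5,10 taken -> place at 4.
Table: [_, 389, 688, 434, 38, 272, _, _, 215, _, 220, _, _]

38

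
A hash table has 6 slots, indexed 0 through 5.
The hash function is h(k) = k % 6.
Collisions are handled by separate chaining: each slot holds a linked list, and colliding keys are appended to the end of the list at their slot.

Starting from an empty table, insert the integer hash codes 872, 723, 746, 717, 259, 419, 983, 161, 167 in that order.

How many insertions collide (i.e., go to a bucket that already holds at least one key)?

Insert 872: h=2, bucket 2 empty → new chain.
Insert 723: h=3, bucket 3 empty → new chain.
Insert 746: h=2, bucket 2 nonempty → append to chain.
Insert 717: h=3, bucket 3 nonempty → append to chain.
Insert 259: h=1, bucket 1 empty → new chain.
Insert 419: h=5, bucket 5 empty → new chain.
Insert 983: h=5, bucket 5 nonempty → append to chain.
Insert 161: h=5, bucket 5 nonempty → append to chain.
Insert 167: h=5, bucket 5 nonempty → append to chain.
Final buckets:
0: ∅
1: 259
2: 872 -> 746
3: 723 -> 717
4: ∅
5: 419 -> 983 -> 161 -> 167

5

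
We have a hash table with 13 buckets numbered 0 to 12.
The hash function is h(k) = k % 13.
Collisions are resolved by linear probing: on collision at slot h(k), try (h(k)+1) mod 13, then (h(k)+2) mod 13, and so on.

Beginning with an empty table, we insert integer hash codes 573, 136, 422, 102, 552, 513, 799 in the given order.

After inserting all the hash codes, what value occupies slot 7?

422

Insert 573: h=1, slot 1 empty -> index 1.
Insert 136: h=6, slot 6 empty -> index 6.
Insert 422: h=6, slot 6 occupied -> index 7.
Insert 102: h=11, slot 11 empty -> index 11.
Insert 552: h=6, slots 6,7 occupied -> index 8.
Insert 513: h=6, slots 6,7,8 occupied -> index 9.
Insert 799: h=6, slots 6,7,8,9 occupied -> index 10.
Table: [∅, 573, ∅, ∅, ∅, ∅, 136, 422, 552, 513, 799, 102, ∅]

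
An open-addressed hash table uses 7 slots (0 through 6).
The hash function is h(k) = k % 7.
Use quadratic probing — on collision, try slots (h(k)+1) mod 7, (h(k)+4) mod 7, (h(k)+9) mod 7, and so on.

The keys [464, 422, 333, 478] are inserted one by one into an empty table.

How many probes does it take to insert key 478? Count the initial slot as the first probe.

3

464 hashes to 2; slot 2 is free -> place at 2.
422 hashes to 2; 2 taken -> place at 3.
333 hashes to 4; slot 4 is free -> place at 4.
478 hashes to 2; 2,3 taken -> place at 6.
Table: [-, -, 464, 422, 333, -, 478]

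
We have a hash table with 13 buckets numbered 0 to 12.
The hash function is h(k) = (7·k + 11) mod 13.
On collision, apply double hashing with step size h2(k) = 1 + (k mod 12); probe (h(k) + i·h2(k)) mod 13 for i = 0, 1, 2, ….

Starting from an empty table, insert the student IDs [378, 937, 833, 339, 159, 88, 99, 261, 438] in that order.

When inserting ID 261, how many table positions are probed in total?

Insert 378: h=5, slot 5 empty => index 5.
Insert 937: h=5, h2=2, slot 5 occupied => index 7.
Insert 833: h=5, h2=6, slot 5 occupied => index 11.
Insert 339: h=5, h2=4, slot 5 occupied => index 9.
Insert 159: h=6, slot 6 empty => index 6.
Insert 88: h=3, slot 3 empty => index 3.
Insert 99: h=2, slot 2 empty => index 2.
Insert 261: h=5, h2=10, slots 5,2 occupied => index 12.
Insert 438: h=9, h2=7, slots 9,3 occupied => index 10.
Table: [-, -, 99, 88, -, 378, 159, 937, -, 339, 438, 833, 261]

3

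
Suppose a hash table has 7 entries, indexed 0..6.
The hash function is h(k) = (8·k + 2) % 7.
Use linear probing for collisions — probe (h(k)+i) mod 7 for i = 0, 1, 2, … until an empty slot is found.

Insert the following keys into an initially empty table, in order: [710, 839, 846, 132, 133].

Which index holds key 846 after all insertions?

Insert 710: h=5, slot 5 empty => index 5.
Insert 839: h=1, slot 1 empty => index 1.
Insert 846: h=1, slot 1 occupied => index 2.
Insert 132: h=1, slots 1,2 occupied => index 3.
Insert 133: h=2, slots 2,3 occupied => index 4.
Table: [., 839, 846, 132, 133, 710, .]

2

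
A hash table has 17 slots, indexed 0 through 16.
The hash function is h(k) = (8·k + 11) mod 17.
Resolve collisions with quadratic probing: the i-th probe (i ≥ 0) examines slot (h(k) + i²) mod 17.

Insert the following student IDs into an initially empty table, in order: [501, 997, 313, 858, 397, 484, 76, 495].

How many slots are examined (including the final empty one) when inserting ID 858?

501: h=7 => slot 7
997: h=14 => slot 14
313: h=16 => slot 16
858: h=7, probe 7,8 => slot 8
397: h=8, probe 8,9 => slot 9
484: h=7, probe 7,8,11 => slot 11
76: h=7, probe 7,8,11,16,6 => slot 6
495: h=10 => slot 10
Table: [_, _, _, _, _, _, 76, 501, 858, 397, 495, 484, _, _, 997, _, 313]

2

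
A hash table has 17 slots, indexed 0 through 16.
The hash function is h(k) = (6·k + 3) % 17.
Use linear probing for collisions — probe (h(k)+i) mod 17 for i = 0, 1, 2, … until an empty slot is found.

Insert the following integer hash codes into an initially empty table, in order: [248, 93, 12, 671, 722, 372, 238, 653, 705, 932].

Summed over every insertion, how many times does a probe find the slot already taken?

10

Insert 248: h=12, slot 12 empty → index 12.
Insert 93: h=0, slot 0 empty → index 0.
Insert 12: h=7, slot 7 empty → index 7.
Insert 671: h=0, slot 0 occupied → index 1.
Insert 722: h=0, slots 0,1 occupied → index 2.
Insert 372: h=8, slot 8 empty → index 8.
Insert 238: h=3, slot 3 empty → index 3.
Insert 653: h=11, slot 11 empty → index 11.
Insert 705: h=0, slots 0,1,2,3 occupied → index 4.
Insert 932: h=2, slots 2,3,4 occupied → index 5.
Table: [93, 671, 722, 238, 705, 932, ., 12, 372, ., ., 653, 248, ., ., ., .]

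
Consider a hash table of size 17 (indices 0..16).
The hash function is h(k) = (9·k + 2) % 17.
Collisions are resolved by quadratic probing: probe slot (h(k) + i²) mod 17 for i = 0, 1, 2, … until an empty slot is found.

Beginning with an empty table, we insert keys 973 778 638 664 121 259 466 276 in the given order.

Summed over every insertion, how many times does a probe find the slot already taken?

3

973 hashes to 4; slot 4 is free → place at 4.
778 hashes to 0; slot 0 is free → place at 0.
638 hashes to 15; slot 15 is free → place at 15.
664 hashes to 11; slot 11 is free → place at 11.
121 hashes to 3; slot 3 is free → place at 3.
259 hashes to 4; 4 taken → place at 5.
466 hashes to 14; slot 14 is free → place at 14.
276 hashes to 4; 4,5 taken → place at 8.
Table: [778, —, —, 121, 973, 259, —, —, 276, —, —, 664, —, —, 466, 638, —]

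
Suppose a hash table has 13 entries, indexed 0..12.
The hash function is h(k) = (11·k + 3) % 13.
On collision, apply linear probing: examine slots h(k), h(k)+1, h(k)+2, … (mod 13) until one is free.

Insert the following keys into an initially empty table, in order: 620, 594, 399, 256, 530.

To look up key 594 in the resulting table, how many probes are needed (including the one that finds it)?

620 hashes to 11; slot 11 is free -> place at 11.
594 hashes to 11; 11 taken -> place at 12.
399 hashes to 11; 11,12 taken -> place at 0.
256 hashes to 11; 11,12,0 taken -> place at 1.
530 hashes to 9; slot 9 is free -> place at 9.
Table: [399, 256, —, —, —, —, —, —, —, 530, —, 620, 594]
Lookup 594: h=11, probe 11,12 → found at 12.

2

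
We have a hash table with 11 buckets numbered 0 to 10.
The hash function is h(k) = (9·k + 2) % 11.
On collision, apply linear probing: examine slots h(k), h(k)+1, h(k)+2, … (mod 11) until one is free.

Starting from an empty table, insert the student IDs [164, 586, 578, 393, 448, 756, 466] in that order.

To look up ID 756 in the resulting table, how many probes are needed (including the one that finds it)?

Insert 164: h=4, slot 4 empty => index 4.
Insert 586: h=7, slot 7 empty => index 7.
Insert 578: h=1, slot 1 empty => index 1.
Insert 393: h=8, slot 8 empty => index 8.
Insert 448: h=8, slot 8 occupied => index 9.
Insert 756: h=8, slots 8,9 occupied => index 10.
Insert 466: h=5, slot 5 empty => index 5.
Table: [—, 578, —, —, 164, 466, —, 586, 393, 448, 756]
Lookup 756: h=8, probe 8,9,10 → found at 10.

3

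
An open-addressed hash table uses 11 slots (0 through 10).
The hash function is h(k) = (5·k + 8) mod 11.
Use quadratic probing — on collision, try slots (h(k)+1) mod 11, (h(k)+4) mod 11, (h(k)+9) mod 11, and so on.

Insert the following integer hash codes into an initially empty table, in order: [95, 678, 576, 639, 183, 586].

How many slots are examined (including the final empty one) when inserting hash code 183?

95 hashes to 10; slot 10 is free → place at 10.
678 hashes to 10; 10 taken → place at 0.
576 hashes to 6; slot 6 is free → place at 6.
639 hashes to 2; slot 2 is free → place at 2.
183 hashes to 10; 10,0 taken → place at 3.
586 hashes to 1; slot 1 is free → place at 1.
Table: [678, 586, 639, 183, —, —, 576, —, —, —, 95]

3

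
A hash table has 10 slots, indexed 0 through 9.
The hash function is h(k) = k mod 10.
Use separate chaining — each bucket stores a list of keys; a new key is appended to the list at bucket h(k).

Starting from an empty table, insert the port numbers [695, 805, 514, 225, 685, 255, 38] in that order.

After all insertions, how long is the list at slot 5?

5

Insert 695: h=5, bucket 5 empty → new chain.
Insert 805: h=5, bucket 5 nonempty → append to chain.
Insert 514: h=4, bucket 4 empty → new chain.
Insert 225: h=5, bucket 5 nonempty → append to chain.
Insert 685: h=5, bucket 5 nonempty → append to chain.
Insert 255: h=5, bucket 5 nonempty → append to chain.
Insert 38: h=8, bucket 8 empty → new chain.
Final buckets:
0: _
1: _
2: _
3: _
4: 514
5: 695 -> 805 -> 225 -> 685 -> 255
6: _
7: _
8: 38
9: _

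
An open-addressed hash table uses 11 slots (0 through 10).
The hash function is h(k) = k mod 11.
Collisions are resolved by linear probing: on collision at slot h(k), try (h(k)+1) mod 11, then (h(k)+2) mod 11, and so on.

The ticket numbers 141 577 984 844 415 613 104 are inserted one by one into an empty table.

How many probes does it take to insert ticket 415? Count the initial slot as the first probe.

Insert 141: h=9, slot 9 empty -> index 9.
Insert 577: h=5, slot 5 empty -> index 5.
Insert 984: h=5, slot 5 occupied -> index 6.
Insert 844: h=8, slot 8 empty -> index 8.
Insert 415: h=8, slots 8,9 occupied -> index 10.
Insert 613: h=8, slots 8,9,10 occupied -> index 0.
Insert 104: h=5, slots 5,6 occupied -> index 7.
Table: [613, —, —, —, —, 577, 984, 104, 844, 141, 415]

3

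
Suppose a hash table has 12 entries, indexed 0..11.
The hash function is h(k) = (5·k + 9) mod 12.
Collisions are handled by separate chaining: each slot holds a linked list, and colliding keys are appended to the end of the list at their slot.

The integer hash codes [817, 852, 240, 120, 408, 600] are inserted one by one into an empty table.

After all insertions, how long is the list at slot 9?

5

817 -> bucket 2
852 -> bucket 9
240 -> bucket 9 (collision)
120 -> bucket 9 (collision)
408 -> bucket 9 (collision)
600 -> bucket 9 (collision)
Final buckets:
0: -
1: -
2: 817
3: -
4: -
5: -
6: -
7: -
8: -
9: 852 -> 240 -> 120 -> 408 -> 600
10: -
11: -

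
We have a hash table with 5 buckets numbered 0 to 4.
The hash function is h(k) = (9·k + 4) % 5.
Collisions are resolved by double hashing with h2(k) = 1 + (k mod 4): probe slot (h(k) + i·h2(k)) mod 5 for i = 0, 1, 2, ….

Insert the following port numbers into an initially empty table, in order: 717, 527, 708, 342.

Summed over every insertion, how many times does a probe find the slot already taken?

717 hashes to 2; slot 2 is free → place at 2.
527 hashes to 2, h2=4; 2 taken → place at 1.
708 hashes to 1, h2=1; 1,2 taken → place at 3.
342 hashes to 2, h2=3; 2 taken → place at 0.
Table: [342, 527, 717, 708, .]

4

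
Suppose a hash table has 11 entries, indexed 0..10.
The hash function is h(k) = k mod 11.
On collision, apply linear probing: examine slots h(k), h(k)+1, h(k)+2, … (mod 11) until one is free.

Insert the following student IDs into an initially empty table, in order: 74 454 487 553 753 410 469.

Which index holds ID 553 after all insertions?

74: h=8 -> slot 8
454: h=3 -> slot 3
487: h=3, probe 3,4 -> slot 4
553: h=3, probe 3,4,5 -> slot 5
753: h=5, probe 5,6 -> slot 6
410: h=3, probe 3,4,5,6,7 -> slot 7
469: h=7, probe 7,8,9 -> slot 9
Table: [—, —, —, 454, 487, 553, 753, 410, 74, 469, —]

5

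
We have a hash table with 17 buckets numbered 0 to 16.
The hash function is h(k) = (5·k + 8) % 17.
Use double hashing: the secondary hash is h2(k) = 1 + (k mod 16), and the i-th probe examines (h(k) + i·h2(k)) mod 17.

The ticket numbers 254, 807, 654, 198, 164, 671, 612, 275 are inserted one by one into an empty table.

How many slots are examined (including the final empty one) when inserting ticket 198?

2

Insert 254: h=3, slot 3 empty => index 3.
Insert 807: h=14, slot 14 empty => index 14.
Insert 654: h=14, h2=15, slot 14 occupied => index 12.
Insert 198: h=12, h2=7, slot 12 occupied => index 2.
Insert 164: h=12, h2=5, slot 12 occupied => index 0.
Insert 671: h=14, h2=16, slot 14 occupied => index 13.
Insert 612: h=8, slot 8 empty => index 8.
Insert 275: h=6, slot 6 empty => index 6.
Table: [164, ∅, 198, 254, ∅, ∅, 275, ∅, 612, ∅, ∅, ∅, 654, 671, 807, ∅, ∅]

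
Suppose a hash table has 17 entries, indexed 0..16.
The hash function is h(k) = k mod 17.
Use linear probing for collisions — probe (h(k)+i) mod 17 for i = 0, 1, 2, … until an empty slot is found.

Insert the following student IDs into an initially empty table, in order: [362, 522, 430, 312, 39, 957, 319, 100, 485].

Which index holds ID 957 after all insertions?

9

362 hashes to 5; slot 5 is free -> place at 5.
522 hashes to 12; slot 12 is free -> place at 12.
430 hashes to 5; 5 taken -> place at 6.
312 hashes to 6; 6 taken -> place at 7.
39 hashes to 5; 5,6,7 taken -> place at 8.
957 hashes to 5; 5,6,7,8 taken -> place at 9.
319 hashes to 13; slot 13 is free -> place at 13.
100 hashes to 15; slot 15 is free -> place at 15.
485 hashes to 9; 9 taken -> place at 10.
Table: [_, _, _, _, _, 362, 430, 312, 39, 957, 485, _, 522, 319, _, 100, _]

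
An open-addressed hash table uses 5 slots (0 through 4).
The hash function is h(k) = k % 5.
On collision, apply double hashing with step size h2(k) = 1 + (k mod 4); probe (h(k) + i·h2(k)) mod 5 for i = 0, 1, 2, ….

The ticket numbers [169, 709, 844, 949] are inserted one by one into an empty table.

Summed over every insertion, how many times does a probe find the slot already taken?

4

169: h=4 -> slot 4
709: h=4, h2=2, probe 4,1 -> slot 1
844: h=4, h2=1, probe 4,0 -> slot 0
949: h=4, h2=2, probe 4,1,3 -> slot 3
Table: [844, 709, ∅, 949, 169]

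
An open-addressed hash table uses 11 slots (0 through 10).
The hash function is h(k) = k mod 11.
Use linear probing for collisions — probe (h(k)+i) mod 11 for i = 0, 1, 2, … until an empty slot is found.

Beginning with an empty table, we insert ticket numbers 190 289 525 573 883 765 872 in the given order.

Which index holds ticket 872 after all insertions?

190: h=3 → slot 3
289: h=3, probe 3,4 → slot 4
525: h=8 → slot 8
573: h=1 → slot 1
883: h=3, probe 3,4,5 → slot 5
765: h=6 → slot 6
872: h=3, probe 3,4,5,6,7 → slot 7
Table: [—, 573, —, 190, 289, 883, 765, 872, 525, —, —]

7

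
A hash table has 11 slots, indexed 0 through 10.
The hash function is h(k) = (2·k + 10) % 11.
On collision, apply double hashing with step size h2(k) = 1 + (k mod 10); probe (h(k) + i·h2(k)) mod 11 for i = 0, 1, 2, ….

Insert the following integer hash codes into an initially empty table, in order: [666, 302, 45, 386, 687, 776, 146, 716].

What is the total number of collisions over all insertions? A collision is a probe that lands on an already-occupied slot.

5

Insert 666: h=0, slot 0 empty => index 0.
Insert 302: h=9, slot 9 empty => index 9.
Insert 45: h=1, slot 1 empty => index 1.
Insert 386: h=1, h2=7, slot 1 occupied => index 8.
Insert 687: h=9, h2=8, slot 9 occupied => index 6.
Insert 776: h=0, h2=7, slot 0 occupied => index 7.
Insert 146: h=5, slot 5 empty => index 5.
Insert 716: h=1, h2=7, slots 1,8 occupied => index 4.
Table: [666, 45, ., ., 716, 146, 687, 776, 386, 302, .]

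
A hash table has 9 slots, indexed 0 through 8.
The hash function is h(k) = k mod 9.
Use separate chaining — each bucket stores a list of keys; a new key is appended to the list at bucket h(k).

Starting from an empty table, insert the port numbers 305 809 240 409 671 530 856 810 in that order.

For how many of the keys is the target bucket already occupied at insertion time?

2

305 -> bucket 8
809 -> bucket 8 (collision)
240 -> bucket 6
409 -> bucket 4
671 -> bucket 5
530 -> bucket 8 (collision)
856 -> bucket 1
810 -> bucket 0
Final buckets:
0: 810
1: 856
2: -
3: -
4: 409
5: 671
6: 240
7: -
8: 305 -> 809 -> 530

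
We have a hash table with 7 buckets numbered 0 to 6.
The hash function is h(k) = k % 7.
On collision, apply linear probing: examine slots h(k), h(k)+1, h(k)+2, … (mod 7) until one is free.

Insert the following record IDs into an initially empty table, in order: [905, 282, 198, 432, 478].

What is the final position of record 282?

3

905 hashes to 2; slot 2 is free -> place at 2.
282 hashes to 2; 2 taken -> place at 3.
198 hashes to 2; 2,3 taken -> place at 4.
432 hashes to 5; slot 5 is free -> place at 5.
478 hashes to 2; 2,3,4,5 taken -> place at 6.
Table: [—, —, 905, 282, 198, 432, 478]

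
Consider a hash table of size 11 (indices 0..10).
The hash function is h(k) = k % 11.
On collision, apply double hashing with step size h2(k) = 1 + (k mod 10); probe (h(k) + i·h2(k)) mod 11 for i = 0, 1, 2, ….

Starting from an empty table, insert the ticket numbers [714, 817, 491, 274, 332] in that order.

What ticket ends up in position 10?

714

Insert 714: h=10, slot 10 empty → index 10.
Insert 817: h=3, slot 3 empty → index 3.
Insert 491: h=7, slot 7 empty → index 7.
Insert 274: h=10, h2=5, slot 10 occupied → index 4.
Insert 332: h=2, slot 2 empty → index 2.
Table: [∅, ∅, 332, 817, 274, ∅, ∅, 491, ∅, ∅, 714]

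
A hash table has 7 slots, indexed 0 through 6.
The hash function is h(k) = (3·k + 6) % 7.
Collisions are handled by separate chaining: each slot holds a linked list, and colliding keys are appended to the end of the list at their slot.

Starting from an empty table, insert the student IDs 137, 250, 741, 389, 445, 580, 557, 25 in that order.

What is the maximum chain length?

5

137 -> bucket 4
250 -> bucket 0
741 -> bucket 3
389 -> bucket 4 (collision)
445 -> bucket 4 (collision)
580 -> bucket 3 (collision)
557 -> bucket 4 (collision)
25 -> bucket 4 (collision)
Final buckets:
0: 250
1: _
2: _
3: 741 -> 580
4: 137 -> 389 -> 445 -> 557 -> 25
5: _
6: _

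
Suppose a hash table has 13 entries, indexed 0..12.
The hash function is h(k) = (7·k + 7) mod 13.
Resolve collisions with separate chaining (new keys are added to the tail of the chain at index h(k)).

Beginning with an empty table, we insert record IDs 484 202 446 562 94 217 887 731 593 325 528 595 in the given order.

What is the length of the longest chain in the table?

5

484 -> bucket 2
202 -> bucket 4
446 -> bucket 9
562 -> bucket 2 (collision)
94 -> bucket 2 (collision)
217 -> bucket 5
887 -> bucket 2 (collision)
731 -> bucket 2 (collision)
593 -> bucket 11
325 -> bucket 7
528 -> bucket 11 (collision)
595 -> bucket 12
Final buckets:
0: —
1: —
2: 484 -> 562 -> 94 -> 887 -> 731
3: —
4: 202
5: 217
6: —
7: 325
8: —
9: 446
10: —
11: 593 -> 528
12: 595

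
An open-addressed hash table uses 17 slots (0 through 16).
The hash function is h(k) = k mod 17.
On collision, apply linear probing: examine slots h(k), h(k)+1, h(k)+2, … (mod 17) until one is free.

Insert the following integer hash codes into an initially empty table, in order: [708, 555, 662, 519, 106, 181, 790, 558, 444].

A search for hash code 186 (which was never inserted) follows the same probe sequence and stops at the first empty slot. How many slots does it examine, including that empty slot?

2

Insert 708: h=11, slot 11 empty → index 11.
Insert 555: h=11, slot 11 occupied → index 12.
Insert 662: h=16, slot 16 empty → index 16.
Insert 519: h=9, slot 9 empty → index 9.
Insert 106: h=4, slot 4 empty → index 4.
Insert 181: h=11, slots 11,12 occupied → index 13.
Insert 790: h=8, slot 8 empty → index 8.
Insert 558: h=14, slot 14 empty → index 14.
Insert 444: h=2, slot 2 empty → index 2.
Table: [∅, ∅, 444, ∅, 106, ∅, ∅, ∅, 790, 519, ∅, 708, 555, 181, 558, ∅, 662]
Lookup 186: h=16, probe 16,0 → slot 0 empty, not found.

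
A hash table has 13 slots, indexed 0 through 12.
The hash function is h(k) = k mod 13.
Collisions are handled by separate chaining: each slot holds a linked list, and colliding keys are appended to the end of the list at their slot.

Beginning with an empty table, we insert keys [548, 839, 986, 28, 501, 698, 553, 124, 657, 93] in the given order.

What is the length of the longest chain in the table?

5

548 -> bucket 2
839 -> bucket 7
986 -> bucket 11
28 -> bucket 2 (collision)
501 -> bucket 7 (collision)
698 -> bucket 9
553 -> bucket 7 (collision)
124 -> bucket 7 (collision)
657 -> bucket 7 (collision)
93 -> bucket 2 (collision)
Final buckets:
0: -
1: -
2: 548 -> 28 -> 93
3: -
4: -
5: -
6: -
7: 839 -> 501 -> 553 -> 124 -> 657
8: -
9: 698
10: -
11: 986
12: -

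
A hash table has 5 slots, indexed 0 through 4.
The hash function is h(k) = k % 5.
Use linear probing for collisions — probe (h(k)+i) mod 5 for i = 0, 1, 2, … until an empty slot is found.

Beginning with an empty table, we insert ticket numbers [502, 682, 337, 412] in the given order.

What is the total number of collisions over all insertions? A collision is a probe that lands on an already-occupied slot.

6

502: h=2 → slot 2
682: h=2, probe 2,3 → slot 3
337: h=2, probe 2,3,4 → slot 4
412: h=2, probe 2,3,4,0 → slot 0
Table: [412, _, 502, 682, 337]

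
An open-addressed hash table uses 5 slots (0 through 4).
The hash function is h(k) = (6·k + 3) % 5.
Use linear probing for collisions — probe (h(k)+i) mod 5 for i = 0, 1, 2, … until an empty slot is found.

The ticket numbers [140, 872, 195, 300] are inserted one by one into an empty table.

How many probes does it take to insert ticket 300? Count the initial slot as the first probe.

4

140 hashes to 3; slot 3 is free -> place at 3.
872 hashes to 0; slot 0 is free -> place at 0.
195 hashes to 3; 3 taken -> place at 4.
300 hashes to 3; 3,4,0 taken -> place at 1.
Table: [872, 300, ∅, 140, 195]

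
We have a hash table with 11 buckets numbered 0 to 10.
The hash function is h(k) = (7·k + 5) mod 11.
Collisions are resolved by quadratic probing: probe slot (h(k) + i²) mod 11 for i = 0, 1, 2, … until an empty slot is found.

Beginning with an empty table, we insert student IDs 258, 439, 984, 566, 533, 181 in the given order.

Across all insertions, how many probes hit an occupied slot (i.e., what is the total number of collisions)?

10

Insert 258: h=7, slot 7 empty => index 7.
Insert 439: h=9, slot 9 empty => index 9.
Insert 984: h=7, slot 7 occupied => index 8.
Insert 566: h=7, slots 7,8 occupied => index 0.
Insert 533: h=7, slots 7,8,0 occupied => index 5.
Insert 181: h=7, slots 7,8,0,5 occupied => index 1.
Table: [566, 181, -, -, -, 533, -, 258, 984, 439, -]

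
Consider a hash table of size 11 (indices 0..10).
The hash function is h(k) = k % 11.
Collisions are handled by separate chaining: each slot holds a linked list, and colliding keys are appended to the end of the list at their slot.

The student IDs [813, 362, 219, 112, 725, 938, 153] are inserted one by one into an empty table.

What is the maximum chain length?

Insert 813: h=10, bucket 10 empty -> new chain.
Insert 362: h=10, bucket 10 nonempty -> append to chain.
Insert 219: h=10, bucket 10 nonempty -> append to chain.
Insert 112: h=2, bucket 2 empty -> new chain.
Insert 725: h=10, bucket 10 nonempty -> append to chain.
Insert 938: h=3, bucket 3 empty -> new chain.
Insert 153: h=10, bucket 10 nonempty -> append to chain.
Final buckets:
0: .
1: .
2: 112
3: 938
4: .
5: .
6: .
7: .
8: .
9: .
10: 813 -> 362 -> 219 -> 725 -> 153

5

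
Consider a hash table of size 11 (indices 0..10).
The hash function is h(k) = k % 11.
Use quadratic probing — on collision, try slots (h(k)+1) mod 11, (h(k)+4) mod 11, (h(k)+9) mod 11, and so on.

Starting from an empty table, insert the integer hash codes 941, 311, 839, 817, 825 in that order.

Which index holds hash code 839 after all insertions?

Insert 941: h=6, slot 6 empty → index 6.
Insert 311: h=3, slot 3 empty → index 3.
Insert 839: h=3, slot 3 occupied → index 4.
Insert 817: h=3, slots 3,4 occupied → index 7.
Insert 825: h=0, slot 0 empty → index 0.
Table: [825, _, _, 311, 839, _, 941, 817, _, _, _]

4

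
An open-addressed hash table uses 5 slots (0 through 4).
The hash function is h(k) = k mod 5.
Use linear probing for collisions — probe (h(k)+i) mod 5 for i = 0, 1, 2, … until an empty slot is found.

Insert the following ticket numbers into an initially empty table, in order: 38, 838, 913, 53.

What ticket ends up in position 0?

Insert 38: h=3, slot 3 empty -> index 3.
Insert 838: h=3, slot 3 occupied -> index 4.
Insert 913: h=3, slots 3,4 occupied -> index 0.
Insert 53: h=3, slots 3,4,0 occupied -> index 1.
Table: [913, 53, _, 38, 838]

913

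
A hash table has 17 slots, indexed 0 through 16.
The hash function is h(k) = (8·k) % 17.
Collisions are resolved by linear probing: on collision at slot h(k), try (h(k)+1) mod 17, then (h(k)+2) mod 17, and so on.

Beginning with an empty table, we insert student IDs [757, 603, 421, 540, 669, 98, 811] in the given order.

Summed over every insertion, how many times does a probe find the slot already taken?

757 hashes to 4; slot 4 is free -> place at 4.
603 hashes to 13; slot 13 is free -> place at 13.
421 hashes to 2; slot 2 is free -> place at 2.
540 hashes to 2; 2 taken -> place at 3.
669 hashes to 14; slot 14 is free -> place at 14.
98 hashes to 2; 2,3,4 taken -> place at 5.
811 hashes to 11; slot 11 is free -> place at 11.
Table: [-, -, 421, 540, 757, 98, -, -, -, -, -, 811, -, 603, 669, -, -]

4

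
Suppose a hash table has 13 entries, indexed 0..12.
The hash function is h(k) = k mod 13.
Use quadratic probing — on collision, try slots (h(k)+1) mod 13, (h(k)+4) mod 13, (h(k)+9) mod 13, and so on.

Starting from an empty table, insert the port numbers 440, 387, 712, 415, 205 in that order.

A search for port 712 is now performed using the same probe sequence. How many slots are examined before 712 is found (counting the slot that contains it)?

Insert 440: h=11, slot 11 empty -> index 11.
Insert 387: h=10, slot 10 empty -> index 10.
Insert 712: h=10, slots 10,11 occupied -> index 1.
Insert 415: h=12, slot 12 empty -> index 12.
Insert 205: h=10, slots 10,11,1 occupied -> index 6.
Table: [_, 712, _, _, _, _, 205, _, _, _, 387, 440, 415]
Lookup 712: h=10, probe 10,11,1 → found at 1.

3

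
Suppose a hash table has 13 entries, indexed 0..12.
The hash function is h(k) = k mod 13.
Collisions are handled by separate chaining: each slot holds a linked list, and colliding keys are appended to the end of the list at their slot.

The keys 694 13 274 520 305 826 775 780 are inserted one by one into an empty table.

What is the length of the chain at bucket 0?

3

694 → bucket 5
13 → bucket 0
274 → bucket 1
520 → bucket 0 (collision)
305 → bucket 6
826 → bucket 7
775 → bucket 8
780 → bucket 0 (collision)
Final buckets:
0: 13 -> 520 -> 780
1: 274
2: _
3: _
4: _
5: 694
6: 305
7: 826
8: 775
9: _
10: _
11: _
12: _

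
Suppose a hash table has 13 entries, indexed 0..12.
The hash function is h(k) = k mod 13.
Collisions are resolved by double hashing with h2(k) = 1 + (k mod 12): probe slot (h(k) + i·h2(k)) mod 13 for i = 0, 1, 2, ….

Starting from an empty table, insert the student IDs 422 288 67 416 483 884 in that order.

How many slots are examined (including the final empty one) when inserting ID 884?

Insert 422: h=6, slot 6 empty -> index 6.
Insert 288: h=2, slot 2 empty -> index 2.
Insert 67: h=2, h2=8, slot 2 occupied -> index 10.
Insert 416: h=0, slot 0 empty -> index 0.
Insert 483: h=2, h2=4, slots 2,6,10 occupied -> index 1.
Insert 884: h=0, h2=9, slot 0 occupied -> index 9.
Table: [416, 483, 288, -, -, -, 422, -, -, 884, 67, -, -]

2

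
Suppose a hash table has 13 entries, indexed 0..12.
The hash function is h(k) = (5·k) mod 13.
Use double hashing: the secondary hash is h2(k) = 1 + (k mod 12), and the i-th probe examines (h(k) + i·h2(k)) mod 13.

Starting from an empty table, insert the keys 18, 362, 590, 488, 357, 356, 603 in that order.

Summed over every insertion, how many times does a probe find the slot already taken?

18: h=12 -> slot 12
362: h=3 -> slot 3
590: h=12, h2=3, probe 12,2 -> slot 2
488: h=9 -> slot 9
357: h=4 -> slot 4
356: h=12, h2=9, probe 12,8 -> slot 8
603: h=12, h2=4, probe 12,3,7 -> slot 7
Table: [∅, ∅, 590, 362, 357, ∅, ∅, 603, 356, 488, ∅, ∅, 18]

4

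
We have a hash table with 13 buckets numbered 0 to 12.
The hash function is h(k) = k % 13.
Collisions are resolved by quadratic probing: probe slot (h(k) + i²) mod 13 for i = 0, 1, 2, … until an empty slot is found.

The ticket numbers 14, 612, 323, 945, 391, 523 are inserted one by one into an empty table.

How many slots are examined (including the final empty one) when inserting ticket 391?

3

14: h=1 => slot 1
612: h=1, probe 1,2 => slot 2
323: h=11 => slot 11
945: h=9 => slot 9
391: h=1, probe 1,2,5 => slot 5
523: h=3 => slot 3
Table: [_, 14, 612, 523, _, 391, _, _, _, 945, _, 323, _]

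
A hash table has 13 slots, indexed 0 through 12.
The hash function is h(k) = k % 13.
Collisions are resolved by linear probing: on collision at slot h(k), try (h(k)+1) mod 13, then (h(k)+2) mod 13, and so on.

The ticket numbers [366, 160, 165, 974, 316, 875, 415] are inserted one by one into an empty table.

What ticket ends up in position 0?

415

366 hashes to 2; slot 2 is free -> place at 2.
160 hashes to 4; slot 4 is free -> place at 4.
165 hashes to 9; slot 9 is free -> place at 9.
974 hashes to 12; slot 12 is free -> place at 12.
316 hashes to 4; 4 taken -> place at 5.
875 hashes to 4; 4,5 taken -> place at 6.
415 hashes to 12; 12 taken -> place at 0.
Table: [415, -, 366, -, 160, 316, 875, -, -, 165, -, -, 974]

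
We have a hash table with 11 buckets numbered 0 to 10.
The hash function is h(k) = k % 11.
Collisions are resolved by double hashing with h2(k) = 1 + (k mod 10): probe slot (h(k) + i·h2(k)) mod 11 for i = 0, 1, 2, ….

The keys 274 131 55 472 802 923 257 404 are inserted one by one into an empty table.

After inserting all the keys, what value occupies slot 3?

274: h=10 -> slot 10
131: h=10, h2=2, probe 10,1 -> slot 1
55: h=0 -> slot 0
472: h=10, h2=3, probe 10,2 -> slot 2
802: h=10, h2=3, probe 10,2,5 -> slot 5
923: h=10, h2=4, probe 10,3 -> slot 3
257: h=4 -> slot 4
404: h=8 -> slot 8
Table: [55, 131, 472, 923, 257, 802, ∅, ∅, 404, ∅, 274]

923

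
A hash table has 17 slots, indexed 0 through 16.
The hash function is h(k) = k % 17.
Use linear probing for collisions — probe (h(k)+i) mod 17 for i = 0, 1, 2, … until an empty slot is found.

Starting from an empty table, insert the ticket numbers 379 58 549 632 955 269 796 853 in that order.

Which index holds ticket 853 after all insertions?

379 hashes to 5; slot 5 is free -> place at 5.
58 hashes to 7; slot 7 is free -> place at 7.
549 hashes to 5; 5 taken -> place at 6.
632 hashes to 3; slot 3 is free -> place at 3.
955 hashes to 3; 3 taken -> place at 4.
269 hashes to 14; slot 14 is free -> place at 14.
796 hashes to 14; 14 taken -> place at 15.
853 hashes to 3; 3,4,5,6,7 taken -> place at 8.
Table: [., ., ., 632, 955, 379, 549, 58, 853, ., ., ., ., ., 269, 796, .]

8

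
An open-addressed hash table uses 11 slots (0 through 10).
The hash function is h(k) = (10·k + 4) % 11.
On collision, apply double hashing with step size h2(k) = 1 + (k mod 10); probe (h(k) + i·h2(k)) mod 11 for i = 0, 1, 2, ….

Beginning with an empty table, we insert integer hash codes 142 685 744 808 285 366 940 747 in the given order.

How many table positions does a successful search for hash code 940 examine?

142 hashes to 5; slot 5 is free → place at 5.
685 hashes to 1; slot 1 is free → place at 1.
744 hashes to 8; slot 8 is free → place at 8.
808 hashes to 10; slot 10 is free → place at 10.
285 hashes to 5, h2=6; 5 taken → place at 0.
366 hashes to 1, h2=7; 1,8 taken → place at 4.
940 hashes to 10, h2=1; 10,0,1 taken → place at 2.
747 hashes to 5, h2=8; 5,2,10 taken → place at 7.
Table: [285, 685, 940, ∅, 366, 142, ∅, 747, 744, ∅, 808]
Lookup 940: h=10, h2=1, probe 10,0,1,2 → found at 2.

4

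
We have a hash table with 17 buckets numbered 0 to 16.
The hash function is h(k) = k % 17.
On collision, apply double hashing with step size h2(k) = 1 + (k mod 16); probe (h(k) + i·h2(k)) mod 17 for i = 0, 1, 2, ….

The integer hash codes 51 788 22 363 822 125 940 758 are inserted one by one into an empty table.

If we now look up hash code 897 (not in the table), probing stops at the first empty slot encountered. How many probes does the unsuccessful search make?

2

51: h=0 → slot 0
788: h=6 → slot 6
22: h=5 → slot 5
363: h=6, h2=12, probe 6,1 → slot 1
822: h=6, h2=7, probe 6,13 → slot 13
125: h=6, h2=14, probe 6,3 → slot 3
940: h=5, h2=13, probe 5,1,14 → slot 14
758: h=10 → slot 10
Table: [51, 363, ∅, 125, ∅, 22, 788, ∅, ∅, ∅, 758, ∅, ∅, 822, 940, ∅, ∅]
Lookup 897: h=13, h2=2, probe 13,15 → slot 15 empty, not found.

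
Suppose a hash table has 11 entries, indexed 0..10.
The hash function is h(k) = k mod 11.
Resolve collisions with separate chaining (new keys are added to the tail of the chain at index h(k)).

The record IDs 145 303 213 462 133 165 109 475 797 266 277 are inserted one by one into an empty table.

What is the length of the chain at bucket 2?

4

145 → bucket 2
303 → bucket 6
213 → bucket 4
462 → bucket 0
133 → bucket 1
165 → bucket 0 (collision)
109 → bucket 10
475 → bucket 2 (collision)
797 → bucket 5
266 → bucket 2 (collision)
277 → bucket 2 (collision)
Final buckets:
0: 462 -> 165
1: 133
2: 145 -> 475 -> 266 -> 277
3: ∅
4: 213
5: 797
6: 303
7: ∅
8: ∅
9: ∅
10: 109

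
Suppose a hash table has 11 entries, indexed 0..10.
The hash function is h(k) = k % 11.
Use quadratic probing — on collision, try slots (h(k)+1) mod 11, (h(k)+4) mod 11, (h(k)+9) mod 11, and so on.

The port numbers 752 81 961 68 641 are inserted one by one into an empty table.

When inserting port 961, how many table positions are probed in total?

752 hashes to 4; slot 4 is free → place at 4.
81 hashes to 4; 4 taken → place at 5.
961 hashes to 4; 4,5 taken → place at 8.
68 hashes to 2; slot 2 is free → place at 2.
641 hashes to 3; slot 3 is free → place at 3.
Table: [_, _, 68, 641, 752, 81, _, _, 961, _, _]

3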